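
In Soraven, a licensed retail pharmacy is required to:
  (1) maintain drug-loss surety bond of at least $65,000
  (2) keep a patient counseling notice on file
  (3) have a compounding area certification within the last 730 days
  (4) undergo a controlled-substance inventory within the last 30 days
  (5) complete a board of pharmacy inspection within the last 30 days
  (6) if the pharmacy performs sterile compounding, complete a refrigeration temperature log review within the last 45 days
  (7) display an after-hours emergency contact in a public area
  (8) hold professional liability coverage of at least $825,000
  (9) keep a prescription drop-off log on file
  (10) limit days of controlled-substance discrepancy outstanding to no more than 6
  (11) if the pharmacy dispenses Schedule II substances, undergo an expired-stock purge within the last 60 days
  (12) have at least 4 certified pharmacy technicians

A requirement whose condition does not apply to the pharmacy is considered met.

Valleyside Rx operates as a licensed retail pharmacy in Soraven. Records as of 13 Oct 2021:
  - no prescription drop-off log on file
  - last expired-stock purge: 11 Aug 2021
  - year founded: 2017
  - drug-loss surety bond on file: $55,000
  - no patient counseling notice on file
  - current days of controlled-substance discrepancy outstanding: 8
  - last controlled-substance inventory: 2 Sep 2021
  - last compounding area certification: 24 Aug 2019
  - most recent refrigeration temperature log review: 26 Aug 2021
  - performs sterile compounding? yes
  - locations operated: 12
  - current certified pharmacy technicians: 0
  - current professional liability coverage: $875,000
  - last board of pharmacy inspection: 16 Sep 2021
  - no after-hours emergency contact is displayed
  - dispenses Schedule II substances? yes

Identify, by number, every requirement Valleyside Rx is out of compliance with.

1. drug-loss surety bond $55,000 < $65,000 → not met
2. patient counseling notice absent → not met
3. compounding area certification 781 days ago vs limit 730 → not met
4. controlled-substance inventory 41 days ago vs limit 30 → not met
5. board of pharmacy inspection 27 days ago vs limit 30 → met
6. condition 'performs sterile compounding' holds; refrigeration temperature log review 48 days ago vs limit 45 → not met
7. after-hours emergency contact absent → not met
8. professional liability coverage $875,000 ≥ $825,000 → met
9. prescription drop-off log absent → not met
10. days of controlled-substance discrepancy outstanding 8 > 6 → not met
11. condition 'dispenses Schedule II substances' holds; expired-stock purge 63 days ago vs limit 60 → not met
12. certified pharmacy technicians 0 < 4 → not met
Not met: 1, 2, 3, 4, 6, 7, 9, 10, 11, 12

1, 2, 3, 4, 6, 7, 9, 10, 11, 12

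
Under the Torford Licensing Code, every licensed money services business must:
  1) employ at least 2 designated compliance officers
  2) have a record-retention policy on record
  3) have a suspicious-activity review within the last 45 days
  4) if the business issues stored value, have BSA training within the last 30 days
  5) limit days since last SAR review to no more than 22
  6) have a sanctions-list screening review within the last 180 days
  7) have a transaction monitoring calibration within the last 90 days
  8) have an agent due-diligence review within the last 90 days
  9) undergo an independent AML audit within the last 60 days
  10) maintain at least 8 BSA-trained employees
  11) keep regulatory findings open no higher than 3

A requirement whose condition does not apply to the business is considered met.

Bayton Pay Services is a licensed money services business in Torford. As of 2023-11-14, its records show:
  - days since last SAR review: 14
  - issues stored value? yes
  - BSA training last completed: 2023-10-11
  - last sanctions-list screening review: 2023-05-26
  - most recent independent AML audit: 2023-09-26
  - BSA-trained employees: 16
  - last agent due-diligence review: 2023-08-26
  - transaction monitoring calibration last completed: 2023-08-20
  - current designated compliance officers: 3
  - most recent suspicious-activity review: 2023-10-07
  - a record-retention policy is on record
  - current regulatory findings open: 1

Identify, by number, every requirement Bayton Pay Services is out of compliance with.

4

1. designated compliance officers 3 ≥ 2 → met
2. record-retention policy present → met
3. suspicious-activity review 38 days ago vs limit 45 → met
4. condition 'issues stored value' holds; BSA training 34 days ago vs limit 30 → not met
5. days since last SAR review 14 ≤ 22 → met
6. sanctions-list screening review 172 days ago vs limit 180 → met
7. transaction monitoring calibration 86 days ago vs limit 90 → met
8. agent due-diligence review 80 days ago vs limit 90 → met
9. independent AML audit 49 days ago vs limit 60 → met
10. BSA-trained employees 16 ≥ 8 → met
11. regulatory findings open 1 ≤ 3 → met
Not met: 4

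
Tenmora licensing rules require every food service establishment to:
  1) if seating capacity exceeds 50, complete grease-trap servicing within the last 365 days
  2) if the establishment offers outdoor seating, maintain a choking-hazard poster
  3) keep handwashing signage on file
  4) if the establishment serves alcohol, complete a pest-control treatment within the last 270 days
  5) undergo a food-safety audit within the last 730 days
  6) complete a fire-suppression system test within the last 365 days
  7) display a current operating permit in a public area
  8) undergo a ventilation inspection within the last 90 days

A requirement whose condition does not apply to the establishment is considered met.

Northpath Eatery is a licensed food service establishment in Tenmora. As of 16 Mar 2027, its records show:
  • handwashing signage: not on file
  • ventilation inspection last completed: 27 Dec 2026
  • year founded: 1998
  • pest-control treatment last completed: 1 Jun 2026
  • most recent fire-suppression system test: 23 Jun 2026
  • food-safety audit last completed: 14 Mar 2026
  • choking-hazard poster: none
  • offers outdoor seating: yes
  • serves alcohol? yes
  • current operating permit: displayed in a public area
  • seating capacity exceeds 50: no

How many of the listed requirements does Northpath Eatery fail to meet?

1. condition 'seating capacity exceeds 50' does not hold → requirement n/a → met
2. condition 'offers outdoor seating' holds; choking-hazard poster absent → not met
3. handwashing signage absent → not met
4. condition 'serves alcohol' holds; pest-control treatment 288 days ago vs limit 270 → not met
5. food-safety audit 367 days ago vs limit 730 → met
6. fire-suppression system test 266 days ago vs limit 365 → met
7. current operating permit present → met
8. ventilation inspection 79 days ago vs limit 90 → met
Not met: 3 of 8

3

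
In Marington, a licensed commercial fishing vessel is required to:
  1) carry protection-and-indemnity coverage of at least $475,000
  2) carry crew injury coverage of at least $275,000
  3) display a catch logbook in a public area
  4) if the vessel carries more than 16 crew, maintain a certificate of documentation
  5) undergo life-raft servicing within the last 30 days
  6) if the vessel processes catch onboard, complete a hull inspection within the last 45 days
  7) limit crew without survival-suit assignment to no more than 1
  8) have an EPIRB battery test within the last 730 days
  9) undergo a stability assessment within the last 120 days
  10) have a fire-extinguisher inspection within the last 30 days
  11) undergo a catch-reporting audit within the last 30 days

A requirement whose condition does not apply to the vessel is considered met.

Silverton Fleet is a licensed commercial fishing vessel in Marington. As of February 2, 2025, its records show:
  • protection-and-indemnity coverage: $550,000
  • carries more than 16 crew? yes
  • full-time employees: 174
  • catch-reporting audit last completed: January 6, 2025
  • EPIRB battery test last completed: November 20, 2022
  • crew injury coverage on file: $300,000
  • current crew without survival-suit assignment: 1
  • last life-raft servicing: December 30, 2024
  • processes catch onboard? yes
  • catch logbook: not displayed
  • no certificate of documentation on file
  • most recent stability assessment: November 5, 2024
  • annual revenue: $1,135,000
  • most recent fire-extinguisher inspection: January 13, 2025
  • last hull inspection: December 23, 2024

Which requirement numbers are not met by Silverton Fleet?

1. protection-and-indemnity coverage $550,000 ≥ $475,000 → met
2. crew injury coverage $300,000 ≥ $275,000 → met
3. catch logbook absent → not met
4. condition 'carries more than 16 crew' holds; certificate of documentation absent → not met
5. life-raft servicing 34 days ago vs limit 30 → not met
6. condition 'processes catch onboard' holds; hull inspection 41 days ago vs limit 45 → met
7. crew without survival-suit assignment 1 ≤ 1 → met
8. EPIRB battery test 805 days ago vs limit 730 → not met
9. stability assessment 89 days ago vs limit 120 → met
10. fire-extinguisher inspection 20 days ago vs limit 30 → met
11. catch-reporting audit 27 days ago vs limit 30 → met
Not met: 3, 4, 5, 8

3, 4, 5, 8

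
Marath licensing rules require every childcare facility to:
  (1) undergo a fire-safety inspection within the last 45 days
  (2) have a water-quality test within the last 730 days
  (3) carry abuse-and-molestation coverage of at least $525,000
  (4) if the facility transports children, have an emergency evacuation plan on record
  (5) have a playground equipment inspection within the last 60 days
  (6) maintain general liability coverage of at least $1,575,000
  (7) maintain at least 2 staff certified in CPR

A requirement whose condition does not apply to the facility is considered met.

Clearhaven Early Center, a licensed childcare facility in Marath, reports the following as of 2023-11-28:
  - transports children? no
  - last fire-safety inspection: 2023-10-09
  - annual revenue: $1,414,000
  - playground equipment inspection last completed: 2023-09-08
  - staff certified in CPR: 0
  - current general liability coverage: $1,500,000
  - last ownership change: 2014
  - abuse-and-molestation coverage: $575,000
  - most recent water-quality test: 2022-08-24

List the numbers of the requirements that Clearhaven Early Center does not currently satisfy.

1. fire-safety inspection 50 days ago vs limit 45 → not met
2. water-quality test 461 days ago vs limit 730 → met
3. abuse-and-molestation coverage $575,000 ≥ $525,000 → met
4. condition 'transports children' does not hold → requirement n/a → met
5. playground equipment inspection 81 days ago vs limit 60 → not met
6. general liability coverage $1,500,000 < $1,575,000 → not met
7. staff certified in CPR 0 < 2 → not met
Not met: 1, 5, 6, 7

1, 5, 6, 7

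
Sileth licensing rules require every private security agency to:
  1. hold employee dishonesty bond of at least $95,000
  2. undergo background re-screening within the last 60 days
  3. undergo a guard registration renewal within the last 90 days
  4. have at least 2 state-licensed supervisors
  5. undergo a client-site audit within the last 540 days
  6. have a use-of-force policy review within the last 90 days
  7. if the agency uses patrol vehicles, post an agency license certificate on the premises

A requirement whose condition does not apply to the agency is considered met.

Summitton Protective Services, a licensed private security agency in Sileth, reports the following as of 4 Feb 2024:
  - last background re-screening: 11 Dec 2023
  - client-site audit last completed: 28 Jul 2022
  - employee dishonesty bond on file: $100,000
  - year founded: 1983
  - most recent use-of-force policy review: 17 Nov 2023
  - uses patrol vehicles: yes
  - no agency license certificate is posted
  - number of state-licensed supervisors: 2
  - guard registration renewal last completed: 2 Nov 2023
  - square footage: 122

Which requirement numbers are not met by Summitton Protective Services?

1. employee dishonesty bond $100,000 ≥ $95,000 → met
2. background re-screening 55 days ago vs limit 60 → met
3. guard registration renewal 94 days ago vs limit 90 → not met
4. state-licensed supervisors 2 ≥ 2 → met
5. client-site audit 556 days ago vs limit 540 → not met
6. use-of-force policy review 79 days ago vs limit 90 → met
7. condition 'uses patrol vehicles' holds; agency license certificate absent → not met
Not met: 3, 5, 7

3, 5, 7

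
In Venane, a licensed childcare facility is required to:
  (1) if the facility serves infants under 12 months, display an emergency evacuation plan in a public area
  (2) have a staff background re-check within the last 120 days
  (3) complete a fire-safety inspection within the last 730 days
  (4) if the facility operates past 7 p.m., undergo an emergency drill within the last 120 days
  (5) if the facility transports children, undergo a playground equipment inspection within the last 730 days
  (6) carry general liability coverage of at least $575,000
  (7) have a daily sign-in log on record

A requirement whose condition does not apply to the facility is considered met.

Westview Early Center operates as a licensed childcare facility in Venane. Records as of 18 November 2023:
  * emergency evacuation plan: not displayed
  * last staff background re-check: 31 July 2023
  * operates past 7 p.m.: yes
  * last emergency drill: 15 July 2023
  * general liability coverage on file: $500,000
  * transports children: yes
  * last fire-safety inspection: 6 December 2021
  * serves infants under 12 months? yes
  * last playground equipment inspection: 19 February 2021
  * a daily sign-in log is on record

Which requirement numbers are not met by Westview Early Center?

1. condition 'serves infants under 12 months' holds; emergency evacuation plan absent → not met
2. staff background re-check 110 days ago vs limit 120 → met
3. fire-safety inspection 712 days ago vs limit 730 → met
4. condition 'operates past 7 p.m.' holds; emergency drill 126 days ago vs limit 120 → not met
5. condition 'transports children' holds; playground equipment inspection 1002 days ago vs limit 730 → not met
6. general liability coverage $500,000 < $575,000 → not met
7. daily sign-in log present → met
Not met: 1, 4, 5, 6

1, 4, 5, 6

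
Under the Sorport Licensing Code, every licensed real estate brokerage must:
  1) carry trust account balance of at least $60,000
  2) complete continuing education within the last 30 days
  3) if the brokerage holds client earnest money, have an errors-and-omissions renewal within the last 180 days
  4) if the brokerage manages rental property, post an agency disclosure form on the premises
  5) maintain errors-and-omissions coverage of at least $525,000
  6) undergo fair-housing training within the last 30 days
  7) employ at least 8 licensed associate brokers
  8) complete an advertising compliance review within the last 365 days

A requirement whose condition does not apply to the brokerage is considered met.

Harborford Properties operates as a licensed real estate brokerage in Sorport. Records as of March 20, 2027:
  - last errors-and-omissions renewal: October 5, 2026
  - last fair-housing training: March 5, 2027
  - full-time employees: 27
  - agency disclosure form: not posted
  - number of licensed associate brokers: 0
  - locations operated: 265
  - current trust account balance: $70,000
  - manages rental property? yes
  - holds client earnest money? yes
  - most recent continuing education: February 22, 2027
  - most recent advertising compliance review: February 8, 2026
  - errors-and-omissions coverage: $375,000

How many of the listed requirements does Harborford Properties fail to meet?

4

1. trust account balance $70,000 ≥ $60,000 → met
2. continuing education 26 days ago vs limit 30 → met
3. condition 'holds client earnest money' holds; errors-and-omissions renewal 166 days ago vs limit 180 → met
4. condition 'manages rental property' holds; agency disclosure form absent → not met
5. errors-and-omissions coverage $375,000 < $525,000 → not met
6. fair-housing training 15 days ago vs limit 30 → met
7. licensed associate brokers 0 < 8 → not met
8. advertising compliance review 405 days ago vs limit 365 → not met
Not met: 4 of 8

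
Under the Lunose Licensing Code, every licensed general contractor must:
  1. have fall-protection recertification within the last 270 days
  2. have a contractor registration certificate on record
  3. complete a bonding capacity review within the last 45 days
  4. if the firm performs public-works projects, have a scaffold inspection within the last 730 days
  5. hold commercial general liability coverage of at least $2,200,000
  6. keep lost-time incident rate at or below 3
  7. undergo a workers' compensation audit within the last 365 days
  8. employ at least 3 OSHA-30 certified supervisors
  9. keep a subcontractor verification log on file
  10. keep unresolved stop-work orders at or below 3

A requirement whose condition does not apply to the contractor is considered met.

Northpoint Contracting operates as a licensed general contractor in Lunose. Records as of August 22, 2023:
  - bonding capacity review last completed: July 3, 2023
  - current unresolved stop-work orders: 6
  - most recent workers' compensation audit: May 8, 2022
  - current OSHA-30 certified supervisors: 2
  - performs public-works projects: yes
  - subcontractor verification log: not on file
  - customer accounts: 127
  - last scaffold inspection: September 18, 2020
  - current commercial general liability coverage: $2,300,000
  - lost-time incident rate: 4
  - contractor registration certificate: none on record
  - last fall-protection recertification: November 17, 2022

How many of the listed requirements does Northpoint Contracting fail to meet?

1. fall-protection recertification 278 days ago vs limit 270 → not met
2. contractor registration certificate absent → not met
3. bonding capacity review 50 days ago vs limit 45 → not met
4. condition 'performs public-works projects' holds; scaffold inspection 1068 days ago vs limit 730 → not met
5. commercial general liability coverage $2,300,000 ≥ $2,200,000 → met
6. lost-time incident rate 4 > 3 → not met
7. workers' compensation audit 471 days ago vs limit 365 → not met
8. OSHA-30 certified supervisors 2 < 3 → not met
9. subcontractor verification log absent → not met
10. unresolved stop-work orders 6 > 3 → not met
Not met: 9 of 10

9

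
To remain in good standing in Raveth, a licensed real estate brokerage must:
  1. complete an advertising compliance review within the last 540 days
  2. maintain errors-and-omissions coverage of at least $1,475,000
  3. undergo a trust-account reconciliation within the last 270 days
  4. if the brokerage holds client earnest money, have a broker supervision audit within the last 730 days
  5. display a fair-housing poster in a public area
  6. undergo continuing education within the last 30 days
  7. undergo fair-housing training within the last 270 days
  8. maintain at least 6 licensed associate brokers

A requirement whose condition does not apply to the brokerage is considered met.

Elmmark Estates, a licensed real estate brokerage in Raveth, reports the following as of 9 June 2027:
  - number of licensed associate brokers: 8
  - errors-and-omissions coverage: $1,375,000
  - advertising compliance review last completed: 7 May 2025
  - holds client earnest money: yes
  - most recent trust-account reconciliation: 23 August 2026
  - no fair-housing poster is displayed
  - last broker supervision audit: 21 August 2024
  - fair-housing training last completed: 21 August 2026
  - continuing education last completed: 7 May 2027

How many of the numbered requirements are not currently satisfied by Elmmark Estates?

7

1. advertising compliance review 763 days ago vs limit 540 → not met
2. errors-and-omissions coverage $1,375,000 < $1,475,000 → not met
3. trust-account reconciliation 290 days ago vs limit 270 → not met
4. condition 'holds client earnest money' holds; broker supervision audit 1022 days ago vs limit 730 → not met
5. fair-housing poster absent → not met
6. continuing education 33 days ago vs limit 30 → not met
7. fair-housing training 292 days ago vs limit 270 → not met
8. licensed associate brokers 8 ≥ 6 → met
Not met: 7 of 8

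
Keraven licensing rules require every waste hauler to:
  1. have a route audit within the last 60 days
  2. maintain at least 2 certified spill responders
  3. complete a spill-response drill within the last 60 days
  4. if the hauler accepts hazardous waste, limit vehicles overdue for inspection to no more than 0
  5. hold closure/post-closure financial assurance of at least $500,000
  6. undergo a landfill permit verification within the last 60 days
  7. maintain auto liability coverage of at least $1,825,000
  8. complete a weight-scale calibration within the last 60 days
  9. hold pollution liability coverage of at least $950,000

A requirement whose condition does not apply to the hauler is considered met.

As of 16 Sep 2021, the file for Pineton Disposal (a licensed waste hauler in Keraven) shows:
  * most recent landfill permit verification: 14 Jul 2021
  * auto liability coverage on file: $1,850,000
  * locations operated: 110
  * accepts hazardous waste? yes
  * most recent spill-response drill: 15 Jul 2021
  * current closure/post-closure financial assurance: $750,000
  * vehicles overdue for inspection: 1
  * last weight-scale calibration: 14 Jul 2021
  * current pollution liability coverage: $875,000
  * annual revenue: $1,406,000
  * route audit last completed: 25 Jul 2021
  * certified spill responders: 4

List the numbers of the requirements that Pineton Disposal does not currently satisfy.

1. route audit 53 days ago vs limit 60 → met
2. certified spill responders 4 ≥ 2 → met
3. spill-response drill 63 days ago vs limit 60 → not met
4. condition 'accepts hazardous waste' holds; vehicles overdue for inspection 1 > 0 → not met
5. closure/post-closure financial assurance $750,000 ≥ $500,000 → met
6. landfill permit verification 64 days ago vs limit 60 → not met
7. auto liability coverage $1,850,000 ≥ $1,825,000 → met
8. weight-scale calibration 64 days ago vs limit 60 → not met
9. pollution liability coverage $875,000 < $950,000 → not met
Not met: 3, 4, 6, 8, 9

3, 4, 6, 8, 9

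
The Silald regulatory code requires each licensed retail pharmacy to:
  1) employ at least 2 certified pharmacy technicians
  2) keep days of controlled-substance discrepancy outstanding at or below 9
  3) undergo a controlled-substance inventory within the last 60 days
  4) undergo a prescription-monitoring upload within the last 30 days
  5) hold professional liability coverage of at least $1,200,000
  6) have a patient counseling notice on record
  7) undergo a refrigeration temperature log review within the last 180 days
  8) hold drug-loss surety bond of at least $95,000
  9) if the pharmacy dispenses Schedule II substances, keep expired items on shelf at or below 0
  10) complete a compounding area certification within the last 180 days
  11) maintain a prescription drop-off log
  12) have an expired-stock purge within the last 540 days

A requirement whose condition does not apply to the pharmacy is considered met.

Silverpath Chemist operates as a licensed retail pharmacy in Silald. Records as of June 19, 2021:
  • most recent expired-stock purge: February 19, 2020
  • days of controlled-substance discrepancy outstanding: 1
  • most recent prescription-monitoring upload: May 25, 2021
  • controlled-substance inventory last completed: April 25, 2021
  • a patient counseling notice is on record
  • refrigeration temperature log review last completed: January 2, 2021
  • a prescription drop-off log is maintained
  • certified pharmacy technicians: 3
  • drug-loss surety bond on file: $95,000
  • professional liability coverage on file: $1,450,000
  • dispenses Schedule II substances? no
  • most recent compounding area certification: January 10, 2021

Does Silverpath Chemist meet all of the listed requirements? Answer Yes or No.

Yes

1. certified pharmacy technicians 3 ≥ 2 → met
2. days of controlled-substance discrepancy outstanding 1 ≤ 9 → met
3. controlled-substance inventory 55 days ago vs limit 60 → met
4. prescription-monitoring upload 25 days ago vs limit 30 → met
5. professional liability coverage $1,450,000 ≥ $1,200,000 → met
6. patient counseling notice present → met
7. refrigeration temperature log review 168 days ago vs limit 180 → met
8. drug-loss surety bond $95,000 ≥ $95,000 → met
9. condition 'dispenses Schedule II substances' does not hold → requirement n/a → met
10. compounding area certification 160 days ago vs limit 180 → met
11. prescription drop-off log present → met
12. expired-stock purge 486 days ago vs limit 540 → met
All met.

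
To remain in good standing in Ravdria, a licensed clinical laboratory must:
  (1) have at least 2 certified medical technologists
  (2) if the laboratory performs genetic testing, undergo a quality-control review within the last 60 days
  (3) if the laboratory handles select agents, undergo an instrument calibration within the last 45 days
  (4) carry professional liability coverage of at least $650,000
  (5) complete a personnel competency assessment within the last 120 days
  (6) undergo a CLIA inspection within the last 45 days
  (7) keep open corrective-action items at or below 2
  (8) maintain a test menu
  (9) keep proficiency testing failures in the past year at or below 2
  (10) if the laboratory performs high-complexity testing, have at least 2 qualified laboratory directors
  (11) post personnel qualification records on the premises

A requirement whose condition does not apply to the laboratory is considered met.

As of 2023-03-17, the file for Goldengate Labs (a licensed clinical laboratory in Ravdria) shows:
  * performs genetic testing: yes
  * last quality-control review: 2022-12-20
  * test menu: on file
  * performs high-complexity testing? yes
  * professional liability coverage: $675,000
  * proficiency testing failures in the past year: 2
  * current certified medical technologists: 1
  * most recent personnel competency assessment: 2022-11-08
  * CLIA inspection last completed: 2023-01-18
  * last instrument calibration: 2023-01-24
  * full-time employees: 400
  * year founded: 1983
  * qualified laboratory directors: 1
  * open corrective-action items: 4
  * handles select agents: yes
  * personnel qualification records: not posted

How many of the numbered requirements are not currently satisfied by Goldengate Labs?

8

1. certified medical technologists 1 < 2 → not met
2. condition 'performs genetic testing' holds; quality-control review 87 days ago vs limit 60 → not met
3. condition 'handles select agents' holds; instrument calibration 52 days ago vs limit 45 → not met
4. professional liability coverage $675,000 ≥ $650,000 → met
5. personnel competency assessment 129 days ago vs limit 120 → not met
6. CLIA inspection 58 days ago vs limit 45 → not met
7. open corrective-action items 4 > 2 → not met
8. test menu present → met
9. proficiency testing failures in the past year 2 ≤ 2 → met
10. condition 'performs high-complexity testing' holds; qualified laboratory directors 1 < 2 → not met
11. personnel qualification records absent → not met
Not met: 8 of 11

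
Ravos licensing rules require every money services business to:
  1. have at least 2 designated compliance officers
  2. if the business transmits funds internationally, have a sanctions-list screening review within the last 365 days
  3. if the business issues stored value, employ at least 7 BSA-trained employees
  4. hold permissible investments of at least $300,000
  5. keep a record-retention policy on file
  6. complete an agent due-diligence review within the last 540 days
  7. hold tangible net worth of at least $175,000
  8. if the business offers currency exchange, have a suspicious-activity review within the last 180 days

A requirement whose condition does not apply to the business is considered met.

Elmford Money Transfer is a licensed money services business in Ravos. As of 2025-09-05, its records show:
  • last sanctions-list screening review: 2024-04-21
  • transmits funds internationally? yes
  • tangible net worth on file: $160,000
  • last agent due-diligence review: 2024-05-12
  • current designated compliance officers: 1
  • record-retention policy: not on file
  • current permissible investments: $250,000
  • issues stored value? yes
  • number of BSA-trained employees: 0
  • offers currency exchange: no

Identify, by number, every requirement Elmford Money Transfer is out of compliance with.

1. designated compliance officers 1 < 2 → not met
2. condition 'transmits funds internationally' holds; sanctions-list screening review 502 days ago vs limit 365 → not met
3. condition 'issues stored value' holds; BSA-trained employees 0 < 7 → not met
4. permissible investments $250,000 < $300,000 → not met
5. record-retention policy absent → not met
6. agent due-diligence review 481 days ago vs limit 540 → met
7. tangible net worth $160,000 < $175,000 → not met
8. condition 'offers currency exchange' does not hold → requirement n/a → met
Not met: 1, 2, 3, 4, 5, 7

1, 2, 3, 4, 5, 7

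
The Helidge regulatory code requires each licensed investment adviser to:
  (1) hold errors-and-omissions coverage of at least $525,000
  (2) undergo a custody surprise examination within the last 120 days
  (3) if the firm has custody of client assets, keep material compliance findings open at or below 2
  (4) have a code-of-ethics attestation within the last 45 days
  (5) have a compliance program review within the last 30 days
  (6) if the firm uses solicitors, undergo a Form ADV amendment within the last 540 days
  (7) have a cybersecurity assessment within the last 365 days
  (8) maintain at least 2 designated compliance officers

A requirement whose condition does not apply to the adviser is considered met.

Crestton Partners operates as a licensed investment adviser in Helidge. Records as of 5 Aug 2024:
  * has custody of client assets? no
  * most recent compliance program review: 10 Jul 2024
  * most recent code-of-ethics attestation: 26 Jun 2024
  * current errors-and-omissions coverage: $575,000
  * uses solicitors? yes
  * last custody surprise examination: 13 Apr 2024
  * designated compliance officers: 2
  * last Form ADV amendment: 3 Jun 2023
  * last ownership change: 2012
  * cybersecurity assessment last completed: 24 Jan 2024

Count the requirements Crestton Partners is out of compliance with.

0

1. errors-and-omissions coverage $575,000 ≥ $525,000 → met
2. custody surprise examination 114 days ago vs limit 120 → met
3. condition 'has custody of client assets' does not hold → requirement n/a → met
4. code-of-ethics attestation 40 days ago vs limit 45 → met
5. compliance program review 26 days ago vs limit 30 → met
6. condition 'uses solicitors' holds; Form ADV amendment 429 days ago vs limit 540 → met
7. cybersecurity assessment 194 days ago vs limit 365 → met
8. designated compliance officers 2 ≥ 2 → met
Not met: 0 of 8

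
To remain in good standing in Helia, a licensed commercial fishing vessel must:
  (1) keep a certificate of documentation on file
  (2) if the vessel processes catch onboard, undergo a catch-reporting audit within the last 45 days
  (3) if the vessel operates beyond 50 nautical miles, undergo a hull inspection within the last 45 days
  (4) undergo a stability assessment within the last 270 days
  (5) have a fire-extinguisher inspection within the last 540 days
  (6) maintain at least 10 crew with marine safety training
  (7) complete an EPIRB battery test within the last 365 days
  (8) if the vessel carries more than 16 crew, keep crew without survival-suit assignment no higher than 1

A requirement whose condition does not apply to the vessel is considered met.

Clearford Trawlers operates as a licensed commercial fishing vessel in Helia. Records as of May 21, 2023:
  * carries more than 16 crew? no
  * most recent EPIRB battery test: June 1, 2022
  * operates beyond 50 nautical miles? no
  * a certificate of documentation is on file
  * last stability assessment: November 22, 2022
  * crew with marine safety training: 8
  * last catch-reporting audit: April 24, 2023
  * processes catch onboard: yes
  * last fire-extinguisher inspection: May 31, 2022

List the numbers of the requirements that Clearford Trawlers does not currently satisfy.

6

1. certificate of documentation present → met
2. condition 'processes catch onboard' holds; catch-reporting audit 27 days ago vs limit 45 → met
3. condition 'operates beyond 50 nautical miles' does not hold → requirement n/a → met
4. stability assessment 180 days ago vs limit 270 → met
5. fire-extinguisher inspection 355 days ago vs limit 540 → met
6. crew with marine safety training 8 < 10 → not met
7. EPIRB battery test 354 days ago vs limit 365 → met
8. condition 'carries more than 16 crew' does not hold → requirement n/a → met
Not met: 6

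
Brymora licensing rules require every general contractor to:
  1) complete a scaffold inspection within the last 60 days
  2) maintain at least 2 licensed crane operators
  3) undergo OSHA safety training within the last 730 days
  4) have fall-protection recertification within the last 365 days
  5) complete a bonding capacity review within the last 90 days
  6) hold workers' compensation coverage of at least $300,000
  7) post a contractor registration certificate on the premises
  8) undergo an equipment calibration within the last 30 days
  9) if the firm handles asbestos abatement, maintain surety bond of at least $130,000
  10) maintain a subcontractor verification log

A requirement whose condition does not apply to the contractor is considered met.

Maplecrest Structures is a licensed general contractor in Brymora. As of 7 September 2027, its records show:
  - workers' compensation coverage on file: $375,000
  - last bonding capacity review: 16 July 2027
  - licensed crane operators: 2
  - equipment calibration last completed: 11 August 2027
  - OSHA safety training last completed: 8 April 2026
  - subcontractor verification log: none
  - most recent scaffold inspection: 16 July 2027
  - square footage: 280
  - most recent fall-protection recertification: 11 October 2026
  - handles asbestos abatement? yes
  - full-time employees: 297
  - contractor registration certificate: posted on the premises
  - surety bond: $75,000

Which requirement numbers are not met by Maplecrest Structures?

1. scaffold inspection 53 days ago vs limit 60 → met
2. licensed crane operators 2 ≥ 2 → met
3. OSHA safety training 517 days ago vs limit 730 → met
4. fall-protection recertification 331 days ago vs limit 365 → met
5. bonding capacity review 53 days ago vs limit 90 → met
6. workers' compensation coverage $375,000 ≥ $300,000 → met
7. contractor registration certificate present → met
8. equipment calibration 27 days ago vs limit 30 → met
9. condition 'handles asbestos abatement' holds; surety bond $75,000 < $130,000 → not met
10. subcontractor verification log absent → not met
Not met: 9, 10

9, 10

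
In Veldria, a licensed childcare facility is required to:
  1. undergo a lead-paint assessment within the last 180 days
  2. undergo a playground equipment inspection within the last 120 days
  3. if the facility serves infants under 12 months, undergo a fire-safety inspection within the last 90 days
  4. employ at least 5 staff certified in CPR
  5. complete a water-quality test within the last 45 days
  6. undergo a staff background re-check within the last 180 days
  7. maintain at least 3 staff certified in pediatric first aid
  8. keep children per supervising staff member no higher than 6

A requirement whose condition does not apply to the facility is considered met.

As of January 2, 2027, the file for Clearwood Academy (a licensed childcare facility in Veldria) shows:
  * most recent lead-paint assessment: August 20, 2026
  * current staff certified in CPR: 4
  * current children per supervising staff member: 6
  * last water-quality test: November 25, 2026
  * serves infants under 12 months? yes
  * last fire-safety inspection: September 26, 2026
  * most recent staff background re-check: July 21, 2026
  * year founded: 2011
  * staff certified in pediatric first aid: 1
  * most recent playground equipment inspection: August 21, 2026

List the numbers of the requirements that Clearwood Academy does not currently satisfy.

1. lead-paint assessment 135 days ago vs limit 180 → met
2. playground equipment inspection 134 days ago vs limit 120 → not met
3. condition 'serves infants under 12 months' holds; fire-safety inspection 98 days ago vs limit 90 → not met
4. staff certified in CPR 4 < 5 → not met
5. water-quality test 38 days ago vs limit 45 → met
6. staff background re-check 165 days ago vs limit 180 → met
7. staff certified in pediatric first aid 1 < 3 → not met
8. children per supervising staff member 6 ≤ 6 → met
Not met: 2, 3, 4, 7

2, 3, 4, 7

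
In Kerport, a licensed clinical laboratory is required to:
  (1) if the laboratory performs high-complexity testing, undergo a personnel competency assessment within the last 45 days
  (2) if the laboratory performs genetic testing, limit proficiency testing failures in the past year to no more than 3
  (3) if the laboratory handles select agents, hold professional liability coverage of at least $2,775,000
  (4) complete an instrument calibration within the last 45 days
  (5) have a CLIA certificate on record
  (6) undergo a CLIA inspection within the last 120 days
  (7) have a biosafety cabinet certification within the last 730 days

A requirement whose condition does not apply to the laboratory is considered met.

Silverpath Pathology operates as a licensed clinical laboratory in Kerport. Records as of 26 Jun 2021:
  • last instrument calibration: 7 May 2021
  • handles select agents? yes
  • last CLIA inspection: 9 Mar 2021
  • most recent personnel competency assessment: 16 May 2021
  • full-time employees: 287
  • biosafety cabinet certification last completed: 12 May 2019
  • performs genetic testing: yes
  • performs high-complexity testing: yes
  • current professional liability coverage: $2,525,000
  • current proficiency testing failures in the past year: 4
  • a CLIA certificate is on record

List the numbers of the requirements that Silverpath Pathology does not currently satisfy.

1. condition 'performs high-complexity testing' holds; personnel competency assessment 41 days ago vs limit 45 → met
2. condition 'performs genetic testing' holds; proficiency testing failures in the past year 4 > 3 → not met
3. condition 'handles select agents' holds; professional liability coverage $2,525,000 < $2,775,000 → not met
4. instrument calibration 50 days ago vs limit 45 → not met
5. CLIA certificate present → met
6. CLIA inspection 109 days ago vs limit 120 → met
7. biosafety cabinet certification 776 days ago vs limit 730 → not met
Not met: 2, 3, 4, 7

2, 3, 4, 7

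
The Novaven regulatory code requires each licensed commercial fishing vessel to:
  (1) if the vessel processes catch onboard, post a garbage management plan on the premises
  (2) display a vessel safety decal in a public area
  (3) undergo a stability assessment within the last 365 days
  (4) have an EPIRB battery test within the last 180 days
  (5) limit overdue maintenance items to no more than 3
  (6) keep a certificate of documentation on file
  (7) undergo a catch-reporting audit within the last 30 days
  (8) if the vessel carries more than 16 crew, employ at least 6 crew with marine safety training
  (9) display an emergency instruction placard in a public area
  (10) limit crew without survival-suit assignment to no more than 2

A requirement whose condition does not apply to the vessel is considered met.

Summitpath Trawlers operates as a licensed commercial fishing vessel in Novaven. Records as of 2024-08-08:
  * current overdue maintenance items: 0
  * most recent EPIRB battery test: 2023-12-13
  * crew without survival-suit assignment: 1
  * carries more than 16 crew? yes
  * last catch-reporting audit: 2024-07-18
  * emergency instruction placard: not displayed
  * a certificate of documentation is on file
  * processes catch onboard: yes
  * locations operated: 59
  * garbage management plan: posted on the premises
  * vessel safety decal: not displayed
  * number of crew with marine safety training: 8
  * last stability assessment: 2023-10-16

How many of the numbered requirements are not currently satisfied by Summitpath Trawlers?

3

1. condition 'processes catch onboard' holds; garbage management plan present → met
2. vessel safety decal absent → not met
3. stability assessment 297 days ago vs limit 365 → met
4. EPIRB battery test 239 days ago vs limit 180 → not met
5. overdue maintenance items 0 ≤ 3 → met
6. certificate of documentation present → met
7. catch-reporting audit 21 days ago vs limit 30 → met
8. condition 'carries more than 16 crew' holds; crew with marine safety training 8 ≥ 6 → met
9. emergency instruction placard absent → not met
10. crew without survival-suit assignment 1 ≤ 2 → met
Not met: 3 of 10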